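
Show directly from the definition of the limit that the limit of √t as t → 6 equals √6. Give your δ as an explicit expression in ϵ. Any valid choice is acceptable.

Let ϵ > 0 be given. We want δ > 0 such that 0 < |t − 6| < δ implies |√t − √6| < ϵ.
Rationalise: √t − √6 = (t − 6)/(√t + √6), so |√t − √6| = |t − 6|/(√t + √6).
Restrict δ ≤ 6 so that |t − 6| < 6 forces t > 0, and then √t + √6 > √6.
Hence |√t − √6| < |t − 6|/√6, which is < ϵ once |t − 6| < √6·ϵ.
Take δ = min(6, √6·ϵ). If 0 < |t − 6| < δ then t > 0 and |√t − √6| < |t − 6|/√6 < ϵ.

δ = min(6, √6·ϵ)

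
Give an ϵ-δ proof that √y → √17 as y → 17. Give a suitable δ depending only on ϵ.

δ = min(17, √17·ϵ)

Let ϵ > 0. We want δ > 0 such that 0 < |y − 17| < δ implies |√y − √17| < ϵ.
Multiplying by the conjugate, |√y − √17| = |y − 17|/(√y + √17).
Restrict δ ≤ 17 so that |y − 17| < 17 forces y > 0, and then √y + √17 > √17.
Hence |√y − √17| < |y − 17|/√17, which is < ϵ once |y − 17| < √17·ϵ.
Take δ = min(17, √17·ϵ). If 0 < |y − 17| < δ then y > 0 and |√y − √17| < |y − 17|/√17 < ϵ.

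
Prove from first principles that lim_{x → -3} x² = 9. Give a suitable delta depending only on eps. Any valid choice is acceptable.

delta = min(1, eps/7)

Let eps > 0. We seek delta > 0 with 0 < |x + 3| < delta ⇒ |x² − 9| < eps.
Factor: x² − 9 = (x + 3)(x - 3), so |x² − 9| = |x + 3|·|x - 3|.
Impose delta ≤ 1 so that |x| < 4; then |x - 3| ≤ 7.
Hence |x² − 9| ≤ 7|x + 3|, which is < eps once |x + 3| < eps/7.
Take delta = min(1, eps/7). If 0 < |x + 3| < delta then both bounds hold and |x² − 9| ≤ 7|x + 3| < 7·(eps/7) = eps.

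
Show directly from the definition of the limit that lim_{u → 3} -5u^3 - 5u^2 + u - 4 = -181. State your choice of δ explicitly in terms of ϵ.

δ = min(2, ϵ/284)

Let ϵ > 0. We want δ > 0 such that 0 < |u − 3| < δ implies |(-5u^3 - 5u^2 + u - 4) + 181| < ϵ.
(-5u^3 - 5u^2 + u - 4) + 181 = -5u^3 - 5u^2 + u + 177 = (u − 3)(-5u^2 - 20u - 59).
So |(-5u^3 - 5u^2 + u - 4) + 181| = |u − 3|·|-5u^2 - 20u - 59|.
Assume first that |u − 3| < 2, so |u| < 5. Then |-5u^2 - 20u - 59| ≤ 5·5^2 + 20·5 + 59 = 284.
Hence |(-5u^3 - 5u^2 + u - 4) + 181| ≤ 284|u − 3| < ϵ provided |u − 3| < ϵ/284.
Take δ = min(2, ϵ/284). Then 0 < |u − 3| < δ gives both |u − 3| < 2 and |u − 3| < ϵ/284, so |(-5u^3 - 5u^2 + u - 4) + 181| < ϵ.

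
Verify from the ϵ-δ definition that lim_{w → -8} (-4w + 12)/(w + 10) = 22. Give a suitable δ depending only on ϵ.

δ = min(1, (1/26)ϵ)

Fix ϵ > 0. We want δ > 0 with 0 < |w + 8| < δ ⇒ |(-4w + 12)/(w + 10) − 22| < ϵ.
Combining over a common denominator, (-4w + 12)/(w + 10) − 22 = [(-4w + 12)·2 − 44·(w + 10)] / [2·(w + 10)] = -52(w + 8) / (2(w + 10)).
So |(-4w + 12)/(w + 10) − 22| = 52|w + 8| / (2·|w + 10|).
Require δ ≤ 1, so |w + 10| ≥ |2| − |w + 8| > 2 − 1 = 1.
Hence |(-4w + 12)/(w + 10) − 22| < 52|w + 8|/(2·1) = 26|w + 8|, which is < ϵ once |w + 8| < (1/26)ϵ.
Take δ = min(1, (1/26)ϵ). Then 0 < |w + 8| < δ forces both bounds, so |(-4w + 12)/(w + 10) − 22| < ϵ.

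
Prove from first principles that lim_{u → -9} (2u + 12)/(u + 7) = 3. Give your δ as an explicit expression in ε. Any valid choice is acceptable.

Suppose ε > 0. We want δ > 0 with 0 < |u + 9| < δ ⇒ |(2u + 12)/(u + 7) − 3| < ε.
Combining over a common denominator, (2u + 12)/(u + 7) − 3 = [(2u + 12)·(-2) − (-6)·(u + 7)] / [(-2)·(u + 7)] = 2(u + 9) / ((-2)(u + 7)).
So |(2u + 12)/(u + 7) − 3| = 2|u + 9| / (2·|u + 7|).
Restrict δ ≤ 1. Then |u + 9| < 1 gives |u + 7| = |(u + 9) + (-2)| ≥ 2 − 1 = 1.
Hence |(2u + 12)/(u + 7) − 3| < 2|u + 9|/(2·1) = |u + 9|, which is < ε once |u + 9| < ε.
Take δ = min(1, ε). Then 0 < |u + 9| < δ forces both bounds, so |(2u + 12)/(u + 7) − 3| < ε.

δ = min(1, ε)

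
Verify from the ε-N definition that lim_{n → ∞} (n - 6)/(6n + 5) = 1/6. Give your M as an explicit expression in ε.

Let ε > 0. For n ≥ 1, |(n - 6)/(6n + 5) − (1/6)| = |-41|/(6(6n + 5)) = 41/(6(6n + 5)).
Since 6n + 5 ≥ 6n for n ≥ 1, this is ≤ 41/(6·6n) = (41/36)/n.
So |(n - 6)/(6n + 5) − (1/6)| < ε whenever n > (41/36)/ε.
Take M = (41/36)/ε. If n > M then |(n - 6)/(6n + 5) − (1/6)| ≤ (41/36)/n < ε.

M = (41/36)/ε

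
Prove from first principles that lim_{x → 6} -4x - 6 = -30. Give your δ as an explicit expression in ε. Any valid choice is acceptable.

δ = ε/4

Let ε > 0. We need δ > 0 so that 0 < |x − 6| < δ implies |(-4x - 6) + 30| < ε.
Since (-4x - 6) + 30 = -4(x − 6), we have |(-4x - 6) + 30| = 4|x − 6|.
Thus it suffices that |x − 6| < ε/4.
Choosing δ = ε/4 gives |(-4x - 6) + 30| = 4|x − 6| < ε whenever |x − 6| < δ.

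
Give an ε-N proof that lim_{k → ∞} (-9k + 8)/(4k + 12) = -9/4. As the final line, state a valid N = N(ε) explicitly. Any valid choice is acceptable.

N = (35/4)/ε

Suppose ε > 0. For k ≥ 1, |(-9k + 8)/(4k + 12) + 9/4| = |140|/(4(4k + 12)) = 140/(4(4k + 12)).
Since 4k + 12 ≥ 4k for k ≥ 1, this is ≤ 140/(4·4k) = (35/4)/k.
So |(-9k + 8)/(4k + 12) + 9/4| < ε whenever k > (35/4)/ε.
Take N = (35/4)/ε. If k > N then |(-9k + 8)/(4k + 12) + 9/4| ≤ (35/4)/k < ε.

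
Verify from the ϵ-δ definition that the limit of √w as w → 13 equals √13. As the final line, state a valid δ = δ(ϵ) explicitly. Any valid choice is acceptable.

δ = min(13, √13·ϵ)

Suppose ϵ > 0. We want δ > 0 such that 0 < |w − 13| < δ implies |√w − √13| < ϵ.
Rationalise: √w − √13 = (w − 13)/(√w + √13), so |√w − √13| = |w − 13|/(√w + √13).
Restrict δ ≤ 13 so that |w − 13| < 13 forces w > 0, and then √w + √13 > √13.
Hence |√w − √13| < |w − 13|/√13, which is < ϵ once |w − 13| < √13·ϵ.
Take δ = min(13, √13·ϵ). If 0 < |w − 13| < δ then w > 0 and |√w − √13| < |w − 13|/√13 < ϵ.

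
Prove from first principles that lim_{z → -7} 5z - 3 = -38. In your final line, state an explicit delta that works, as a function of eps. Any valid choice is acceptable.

delta = eps/5

Suppose eps > 0. We need delta > 0 so that 0 < |z + 7| < delta implies |(5z - 3) + 38| < eps.
|(5z - 3) + 38| = |5z + 35| = 5|z + 7|.
Thus it suffices that |z + 7| < eps/5.
Choosing delta = eps/5 gives |(5z - 3) + 38| = 5|z + 7| < eps whenever |z + 7| < delta.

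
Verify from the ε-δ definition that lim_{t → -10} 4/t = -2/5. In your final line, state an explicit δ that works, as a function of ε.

Fix ε > 0. We seek δ > 0 such that 0 < |t + 10| < δ implies |4/t + 2/5| < ε.
|4/t + 2/5| = 4·|-10 − t|/(10·|t|) = 4|t + 10|/(10|t|).
Require δ ≤ 5 so that |t| > 10 − 5 = 5, hence 10|t| > 50.
Then |4/t + 2/5| < 4|t + 10|/50, which is < ε when |t + 10| < (25/2)ε.
Take δ = min(5, (25/2)ε). Then 0 < |t + 10| < δ gives both |t + 10| < 5 and |t + 10| < (25/2)ε, so |4/t + 2/5| < ε.

δ = min(5, (25/2)ε)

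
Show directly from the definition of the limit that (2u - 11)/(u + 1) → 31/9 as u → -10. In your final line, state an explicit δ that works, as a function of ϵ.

Let ϵ > 0. We want δ > 0 with 0 < |u + 10| < δ ⇒ |(2u - 11)/(u + 1) − (31/9)| < ϵ.
Combining over a common denominator, (2u - 11)/(u + 1) − (31/9) = [(2u - 11)·(-9) − (-31)·(u + 1)] / [(-9)·(u + 1)] = 13(u + 10) / ((-9)(u + 1)).
So |(2u - 11)/(u + 1) − (31/9)| = 13|u + 10| / (9·|u + 1|).
Require δ ≤ 9/2, so |u + 1| ≥ |-9| − |u + 10| > 9 − 9/2 = 9/2.
Hence |(2u - 11)/(u + 1) − (31/9)| < 13|u + 10|/(9·(9/2)) = (26/81)|u + 10|, which is < ϵ once |u + 10| < (81/26)ϵ.
Take δ = min(9/2, (81/26)ϵ). Then 0 < |u + 10| < δ forces both bounds, so |(2u - 11)/(u + 1) − (31/9)| < ϵ.

δ = min(9/2, (81/26)ϵ)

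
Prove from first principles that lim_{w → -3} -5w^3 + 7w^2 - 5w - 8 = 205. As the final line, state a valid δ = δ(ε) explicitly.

δ = min(2, ε/306)

Let ε > 0 be given. We want δ > 0 such that 0 < |w + 3| < δ implies |(-5w^3 + 7w^2 - 5w - 8) − 205| < ε.
(-5w^3 + 7w^2 - 5w - 8) − 205 = -5w^3 + 7w^2 - 5w - 213 = (w + 3)(-5w^2 + 22w - 71).
So |(-5w^3 + 7w^2 - 5w - 8) − 205| = |w + 3|·|-5w^2 + 22w - 71|.
Assume first that |w + 3| < 2, so |w| < 5. Then |-5w^2 + 22w - 71| ≤ 5·5^2 + 22·5 + 71 = 306.
Hence |(-5w^3 + 7w^2 - 5w - 8) − 205| ≤ 306|w + 3| < ε provided |w + 3| < ε/306.
Take δ = min(2, ε/306). Then 0 < |w + 3| < δ gives both |w + 3| < 2 and |w + 3| < ε/306, so |(-5w^3 + 7w^2 - 5w - 8) − 205| < ε.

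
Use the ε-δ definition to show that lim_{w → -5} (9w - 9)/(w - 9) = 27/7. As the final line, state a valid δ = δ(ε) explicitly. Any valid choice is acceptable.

δ = min(7, (49/36)ε)

Let ε > 0 be given. We want δ > 0 with 0 < |w + 5| < δ ⇒ |(9w - 9)/(w - 9) − (27/7)| < ε.
Combining over a common denominator, (9w - 9)/(w - 9) − (27/7) = [(9w - 9)·(-14) − (-54)·(w - 9)] / [(-14)·(w - 9)] = -72(w + 5) / ((-14)(w - 9)).
So |(9w - 9)/(w - 9) − (27/7)| = 72|w + 5| / (14·|w − 9|).
Require δ ≤ 7, so |w − 9| ≥ |-14| − |w + 5| > 14 − 7 = 7.
Hence |(9w - 9)/(w - 9) − (27/7)| < 72|w + 5|/(14·7) = (36/49)|w + 5|, which is < ε once |w + 5| < (49/36)ε.
Take δ = min(7, (49/36)ε). Then 0 < |w + 5| < δ forces both bounds, so |(9w - 9)/(w - 9) − (27/7)| < ε.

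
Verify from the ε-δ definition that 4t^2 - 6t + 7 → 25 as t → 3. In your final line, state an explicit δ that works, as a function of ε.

δ = min(1, ε/22)

Let ε > 0 be given. We want δ > 0 such that 0 < |t − 3| < δ implies |(4t^2 - 6t + 7) − 25| < ε.
(4t^2 - 6t + 7) − 25 = 4t^2 - 6t - 18 = (t − 3)(4t + 6).
So |(4t^2 - 6t + 7) − 25| = |t − 3|·|4t + 6|.
Require δ ≤ 1. Then |t − 3| < 1 gives |t| < 4, and by the triangle inequality |4t + 6| ≤ 4·4 + 6 = 22.
Hence |(4t^2 - 6t + 7) − 25| ≤ 22|t − 3| < ε provided |t − 3| < ε/22.
Take δ = min(1, ε/22). Then 0 < |t − 3| < δ gives both |t − 3| < 1 and |t − 3| < ε/22, so |(4t^2 - 6t + 7) − 25| < ε.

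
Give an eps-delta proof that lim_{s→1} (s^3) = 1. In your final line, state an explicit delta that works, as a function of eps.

Fix eps > 0. We seek delta > 0 with 0 < |s − 1| < delta ⇒ |s^3 − 1| < eps.
Factor: s^3 − 1 = (s − 1)(s^2 + s + 1), so |s^3 − 1| = |s − 1|·|s^2 + s + 1|.
Impose delta ≤ 1 so that |s| < 2; then |s^2 + s + 1| ≤ 7.
Hence |s^3 − 1| ≤ 7|s − 1|, which is < eps once |s − 1| < eps/7.
Take delta = min(1, eps/7). If 0 < |s − 1| < delta then both bounds hold and |s^3 − 1| ≤ 7|s − 1| < 7·(eps/7) = eps.

delta = min(1, eps/7)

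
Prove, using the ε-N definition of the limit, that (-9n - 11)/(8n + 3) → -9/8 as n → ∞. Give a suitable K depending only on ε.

K = (61/64)/ε

Suppose ε > 0. For n ≥ 1, |(-9n - 11)/(8n + 3) + 9/8| = |-61|/(8(8n + 3)) = 61/(8(8n + 3)).
Since 8n + 3 ≥ 8n for n ≥ 1, this is ≤ 61/(8·8n) = (61/64)/n.
So |(-9n - 11)/(8n + 3) + 9/8| < ε whenever n > (61/64)/ε.
Take K = (61/64)/ε. If n > K then |(-9n - 11)/(8n + 3) + 9/8| ≤ (61/64)/n < ε.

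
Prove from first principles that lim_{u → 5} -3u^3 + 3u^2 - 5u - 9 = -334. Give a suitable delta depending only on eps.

delta = min(1, eps/245)

Let eps > 0 be given. We want delta > 0 such that 0 < |u − 5| < delta implies |(-3u^3 + 3u^2 - 5u - 9) + 334| < eps.
(-3u^3 + 3u^2 - 5u - 9) + 334 = -3u^3 + 3u^2 - 5u + 325 = (u − 5)(-3u^2 - 12u - 65).
So |(-3u^3 + 3u^2 - 5u - 9) + 334| = |u − 5|·|-3u^2 - 12u - 65|.
Assume first that |u − 5| < 1, so |u| < 6. Then |-3u^2 - 12u - 65| ≤ 3·6^2 + 12·6 + 65 = 245.
Hence |(-3u^3 + 3u^2 - 5u - 9) + 334| ≤ 245|u − 5| < eps provided |u − 5| < eps/245.
Choosing delta = min(1, eps/245) ensures both conditions, hence |(-3u^3 + 3u^2 - 5u - 9) + 334| < eps.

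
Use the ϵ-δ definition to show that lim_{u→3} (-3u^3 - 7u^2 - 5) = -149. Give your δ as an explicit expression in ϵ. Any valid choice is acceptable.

δ = min(1, ϵ/160)

Let ϵ > 0. We want δ > 0 such that 0 < |u − 3| < δ implies |(-3u^3 - 7u^2 - 5) + 149| < ϵ.
(-3u^3 - 7u^2 - 5) + 149 = -3u^3 - 7u^2 + 144 = (u − 3)(-3u^2 - 16u - 48).
So |(-3u^3 - 7u^2 - 5) + 149| = |u − 3|·|-3u^2 - 16u - 48|.
Require δ ≤ 1. Then |u − 3| < 1 gives |u| < 4, and by the triangle inequality |-3u^2 - 16u - 48| ≤ 3·4^2 + 16·4 + 48 = 160.
Hence |(-3u^3 - 7u^2 - 5) + 149| ≤ 160|u − 3| < ϵ provided |u − 3| < ϵ/160.
Take δ = min(1, ϵ/160). Then 0 < |u − 3| < δ gives both |u − 3| < 1 and |u − 3| < ϵ/160, so |(-3u^3 - 7u^2 - 5) + 149| < ϵ.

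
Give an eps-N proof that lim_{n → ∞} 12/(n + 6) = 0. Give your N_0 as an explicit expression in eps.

N_0 = 12/eps

Suppose eps > 0. For n ≥ 1, |12/(n + 6) − 0| = 12/(n + 6) ≤ 12/n.
We need 12/n < eps, i.e. n > 12/eps.
Take N_0 = 12/eps. If n > N_0 then |12/(n + 6)| ≤ 12/n < eps.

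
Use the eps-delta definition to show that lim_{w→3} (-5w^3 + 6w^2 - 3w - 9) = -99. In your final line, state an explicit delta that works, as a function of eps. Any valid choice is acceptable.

delta = min(1, eps/146)

Let eps > 0. We want delta > 0 such that 0 < |w − 3| < delta implies |(-5w^3 + 6w^2 - 3w - 9) + 99| < eps.
(-5w^3 + 6w^2 - 3w - 9) + 99 = -5w^3 + 6w^2 - 3w + 90 = (w − 3)(-5w^2 - 9w - 30).
So |(-5w^3 + 6w^2 - 3w - 9) + 99| = |w − 3|·|-5w^2 - 9w - 30|.
Require delta ≤ 1. Then |w − 3| < 1 gives |w| < 4, and by the triangle inequality |-5w^2 - 9w - 30| ≤ 5·4^2 + 9·4 + 30 = 146.
Hence |(-5w^3 + 6w^2 - 3w - 9) + 99| ≤ 146|w − 3| < eps provided |w − 3| < eps/146.
Choosing delta = min(1, eps/146) ensures both conditions, hence |(-5w^3 + 6w^2 - 3w - 9) + 99| < eps.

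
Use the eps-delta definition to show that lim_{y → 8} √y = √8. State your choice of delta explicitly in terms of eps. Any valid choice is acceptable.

delta = min(8, √8·eps)

Fix eps > 0. We want delta > 0 such that 0 < |y − 8| < delta implies |√y − √8| < eps.
Multiplying by the conjugate, |√y − √8| = |y − 8|/(√y + √8).
Restrict delta ≤ 8 so that |y − 8| < 8 forces y > 0, and then √y + √8 > √8.
Hence |√y − √8| < |y − 8|/√8, which is < eps once |y − 8| < √8·eps.
Take delta = min(8, √8·eps). If 0 < |y − 8| < delta then y > 0 and |√y − √8| < |y − 8|/√8 < eps.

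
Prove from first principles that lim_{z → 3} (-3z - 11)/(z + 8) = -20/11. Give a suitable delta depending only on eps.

delta = min(11/2, (121/26)eps)

Let eps > 0 be given. We want delta > 0 with 0 < |z − 3| < delta ⇒ |(-3z - 11)/(z + 8) + 20/11| < eps.
Combining over a common denominator, (-3z - 11)/(z + 8) + 20/11 = [(-3z - 11)·11 − (-20)·(z + 8)] / [11·(z + 8)] = -13(z − 3) / (11(z + 8)).
So |(-3z - 11)/(z + 8) + 20/11| = 13|z − 3| / (11·|z + 8|).
Require delta ≤ 11/2, so |z + 8| ≥ |11| − |z − 3| > 11 − 11/2 = 11/2.
Hence |(-3z - 11)/(z + 8) + 20/11| < 13|z − 3|/(11·(11/2)) = (26/121)|z − 3|, which is < eps once |z − 3| < (121/26)eps.
Take delta = min(11/2, (121/26)eps). Then 0 < |z − 3| < delta forces both bounds, so |(-3z - 11)/(z + 8) + 20/11| < eps.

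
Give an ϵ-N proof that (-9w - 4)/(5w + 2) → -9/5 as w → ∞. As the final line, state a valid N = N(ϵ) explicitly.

Fix ϵ > 0. We seek N > 0 such that w > N implies |(-9w - 4)/(5w + 2) + 9/5| < ϵ.
(-9w - 4)/(5w + 2) + 9/5 = (5(-9w - 4) − (-9)(5w + 2)) / (5(5w + 2)) = -2/(5(5w + 2)).
For w > 0 we have 5w + 2 > 5w, so |(-9w - 4)/(5w + 2) + 9/5| = 2/(5(5w + 2)) < 2/(5·5w) = (2/25)/w.
Thus |(-9w - 4)/(5w + 2) + 9/5| < ϵ whenever w > (2/25)/ϵ.
Take N = (2/25)/ϵ. If w > N then |(-9w - 4)/(5w + 2) + 9/5| < (2/25)/w < ϵ.

N = (2/25)/ϵ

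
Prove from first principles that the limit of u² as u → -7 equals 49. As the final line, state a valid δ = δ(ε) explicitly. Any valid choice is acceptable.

Let ε > 0 be given. We seek δ > 0 with 0 < |u + 7| < δ ⇒ |u² − 49| < ε.
Factor: u² − 49 = (u + 7)(u - 7), so |u² − 49| = |u + 7|·|u - 7|.
Restrict δ ≤ 2. Then |u + 7| < 2 gives |u| < 9, so by the triangle inequality |u - 7| ≤ 9 + 7 = 16.
Hence |u² − 49| ≤ 16|u + 7|, which is < ε once |u + 7| < ε/16.
Take δ = min(2, ε/16). If 0 < |u + 7| < δ then both bounds hold and |u² − 49| ≤ 16|u + 7| < 16·(ε/16) = ε.

δ = min(2, ε/16)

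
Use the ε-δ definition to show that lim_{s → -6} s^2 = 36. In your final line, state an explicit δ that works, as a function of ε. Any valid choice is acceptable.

Let ε > 0. We seek δ > 0 with 0 < |s + 6| < δ ⇒ |s^2 − 36| < ε.
Factor: s^2 − 36 = (s + 6)(s - 6), so |s^2 − 36| = |s + 6|·|s - 6|.
Restrict δ ≤ 1. Then |s + 6| < 1 gives |s| < 7, so by the triangle inequality |s - 6| ≤ 7 + 6 = 13.
Hence |s^2 − 36| ≤ 13|s + 6|, which is < ε once |s + 6| < ε/13.
Take δ = min(1, ε/13). If 0 < |s + 6| < δ then both bounds hold and |s^2 − 36| ≤ 13|s + 6| < 13·(ε/13) = ε.

δ = min(1, ε/13)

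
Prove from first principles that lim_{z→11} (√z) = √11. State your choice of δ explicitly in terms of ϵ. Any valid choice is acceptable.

δ = min(11, √11·ϵ)

Fix ϵ > 0. We want δ > 0 such that 0 < |z − 11| < δ implies |√z − √11| < ϵ.
Multiplying by the conjugate, |√z − √11| = |z − 11|/(√z + √11).
Restrict δ ≤ 11 so that |z − 11| < 11 forces z > 0, and then √z + √11 > √11.
Hence |√z − √11| < |z − 11|/√11, which is < ϵ once |z − 11| < √11·ϵ.
Take δ = min(11, √11·ϵ). If 0 < |z − 11| < δ then z > 0 and |√z − √11| < |z − 11|/√11 < ϵ.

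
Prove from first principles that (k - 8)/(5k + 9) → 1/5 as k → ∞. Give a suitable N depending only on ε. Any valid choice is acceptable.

Fix ε > 0. For k ≥ 1, |(k - 8)/(5k + 9) − (1/5)| = |-49|/(5(5k + 9)) = 49/(5(5k + 9)).
Since 5k + 9 ≥ 5k for k ≥ 1, this is ≤ 49/(5·5k) = (49/25)/k.
So |(k - 8)/(5k + 9) − (1/5)| < ε whenever k > (49/25)/ε.
Take N = (49/25)/ε. If k > N then |(k - 8)/(5k + 9) − (1/5)| ≤ (49/25)/k < ε.

N = (49/25)/ε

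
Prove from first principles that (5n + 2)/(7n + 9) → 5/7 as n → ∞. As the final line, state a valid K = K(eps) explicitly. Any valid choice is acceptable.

Let eps > 0 be given. For n ≥ 1, |(5n + 2)/(7n + 9) − (5/7)| = |-31|/(7(7n + 9)) = 31/(7(7n + 9)).
Since 7n + 9 ≥ 7n for n ≥ 1, this is ≤ 31/(7·7n) = (31/49)/n.
So |(5n + 2)/(7n + 9) − (5/7)| < eps whenever n > (31/49)/eps.
Take K = (31/49)/eps. If n > K then |(5n + 2)/(7n + 9) − (5/7)| ≤ (31/49)/n < eps.

K = (31/49)/eps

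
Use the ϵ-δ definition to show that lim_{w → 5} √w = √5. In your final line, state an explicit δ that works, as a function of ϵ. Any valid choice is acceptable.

Fix ϵ > 0. We want δ > 0 such that 0 < |w − 5| < δ implies |√w − √5| < ϵ.
Rationalise: √w − √5 = (w − 5)/(√w + √5), so |√w − √5| = |w − 5|/(√w + √5).
Restrict δ ≤ 5 so that |w − 5| < 5 forces w > 0, and then √w + √5 > √5.
Hence |√w − √5| < |w − 5|/√5, which is < ϵ once |w − 5| < √5·ϵ.
Take δ = min(5, √5·ϵ). If 0 < |w − 5| < δ then w > 0 and |√w − √5| < |w − 5|/√5 < ϵ.

δ = min(5, √5·ϵ)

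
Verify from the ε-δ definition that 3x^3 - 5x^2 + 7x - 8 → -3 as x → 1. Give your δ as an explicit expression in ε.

δ = min(1, ε/21)

Suppose ε > 0. We want δ > 0 such that 0 < |x − 1| < δ implies |(3x^3 - 5x^2 + 7x - 8) + 3| < ε.
(3x^3 - 5x^2 + 7x - 8) + 3 = 3x^3 - 5x^2 + 7x - 5 = (x − 1)(3x^2 - 2x + 5).
So |(3x^3 - 5x^2 + 7x - 8) + 3| = |x − 1|·|3x^2 - 2x + 5|.
Assume first that |x − 1| < 1, so |x| < 2. Then |3x^2 - 2x + 5| ≤ 3·2^2 + 2·2 + 5 = 21.
Hence |(3x^3 - 5x^2 + 7x - 8) + 3| ≤ 21|x − 1| < ε provided |x − 1| < ε/21.
Choosing δ = min(1, ε/21) ensures both conditions, hence |(3x^3 - 5x^2 + 7x - 8) + 3| < ε.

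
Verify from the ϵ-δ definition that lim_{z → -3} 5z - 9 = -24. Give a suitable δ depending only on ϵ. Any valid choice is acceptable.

Let ϵ > 0 be given. We need δ > 0 so that 0 < |z + 3| < δ implies |(5z - 9) + 24| < ϵ.
|(5z - 9) + 24| = |5z + 15| = 5|z + 3|.
So 5|z + 3| < ϵ exactly when |z + 3| < ϵ/5.
Choosing δ = ϵ/5 gives |(5z - 9) + 24| = 5|z + 3| < ϵ whenever |z + 3| < δ.

δ = ϵ/5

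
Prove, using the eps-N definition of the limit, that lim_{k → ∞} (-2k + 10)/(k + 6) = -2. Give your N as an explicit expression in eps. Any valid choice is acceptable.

N = 22/eps

Let eps > 0 be given. For k ≥ 1, |(-2k + 10)/(k + 6) + 2| = |22|/((k + 6)) = 22/((k + 6)).
Since k + 6 ≥ k for k ≥ 1, this is ≤ 22/(k) = 22/k.
So |(-2k + 10)/(k + 6) + 2| < eps whenever k > 22/eps.
Take N = 22/eps. If k > N then |(-2k + 10)/(k + 6) + 2| ≤ 22/k < eps.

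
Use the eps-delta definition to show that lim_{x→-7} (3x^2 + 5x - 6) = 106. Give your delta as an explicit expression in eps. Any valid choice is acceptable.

Fix eps > 0. We want delta > 0 such that 0 < |x + 7| < delta implies |(3x^2 + 5x - 6) − 106| < eps.
(3x^2 + 5x - 6) − 106 = 3x^2 + 5x - 112 = (x + 7)(3x - 16).
So |(3x^2 + 5x - 6) − 106| = |x + 7|·|3x - 16|.
Assume first that |x + 7| < 1, so |x| < 8. Then |3x - 16| ≤ 3·8 + 16 = 40.
Hence |(3x^2 + 5x - 6) − 106| ≤ 40|x + 7| < eps provided |x + 7| < eps/40.
Take delta = min(1, eps/40). Then 0 < |x + 7| < delta gives both |x + 7| < 1 and |x + 7| < eps/40, so |(3x^2 + 5x - 6) − 106| < eps.

delta = min(1, eps/40)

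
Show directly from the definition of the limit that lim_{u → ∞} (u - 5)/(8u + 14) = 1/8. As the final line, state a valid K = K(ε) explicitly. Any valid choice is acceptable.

K = (27/32)/ε

Fix ε > 0. We seek K > 0 such that u > K implies |(u - 5)/(8u + 14) − (1/8)| < ε.
(u - 5)/(8u + 14) − (1/8) = (8(u - 5) − (8u + 14)) / (8(8u + 14)) = -54/(8(8u + 14)).
For u > 0 we have 8u + 14 > 8u, so |(u - 5)/(8u + 14) − (1/8)| = 54/(8(8u + 14)) < 54/(8·8u) = (27/32)/u.
Thus |(u - 5)/(8u + 14) − (1/8)| < ε whenever u > (27/32)/ε.
Take K = (27/32)/ε. If u > K then |(u - 5)/(8u + 14) − (1/8)| < (27/32)/u < ε.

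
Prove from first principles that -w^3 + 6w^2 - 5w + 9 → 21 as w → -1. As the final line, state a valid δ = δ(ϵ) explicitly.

Let ϵ > 0 be given. We want δ > 0 such that 0 < |w + 1| < δ implies |(-w^3 + 6w^2 - 5w + 9) − 21| < ϵ.
(-w^3 + 6w^2 - 5w + 9) − 21 = -w^3 + 6w^2 - 5w - 12 = (w + 1)(-w^2 + 7w - 12).
So |(-w^3 + 6w^2 - 5w + 9) − 21| = |w + 1|·|-w^2 + 7w - 12|.
Assume first that |w + 1| < 1, so |w| < 2. Then |-w^2 + 7w - 12| ≤ 2^2 + 7·2 + 12 = 30.
Hence |(-w^3 + 6w^2 - 5w + 9) − 21| ≤ 30|w + 1| < ϵ provided |w + 1| < ϵ/30.
Take δ = min(1, ϵ/30). Then 0 < |w + 1| < δ gives both |w + 1| < 1 and |w + 1| < ϵ/30, so |(-w^3 + 6w^2 - 5w + 9) − 21| < ϵ.

δ = min(1, ϵ/30)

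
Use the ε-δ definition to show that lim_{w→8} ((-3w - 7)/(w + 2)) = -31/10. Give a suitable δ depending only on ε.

Fix ε > 0. We want δ > 0 with 0 < |w − 8| < δ ⇒ |(-3w - 7)/(w + 2) + 31/10| < ε.
Combining over a common denominator, (-3w - 7)/(w + 2) + 31/10 = [(-3w - 7)·10 − (-31)·(w + 2)] / [10·(w + 2)] = 1(w − 8) / (10(w + 2)).
So |(-3w - 7)/(w + 2) + 31/10| = |w − 8| / (10·|w + 2|).
Require δ ≤ 5, so |w + 2| ≥ |10| − |w − 8| > 10 − 5 = 5.
Hence |(-3w - 7)/(w + 2) + 31/10| < |w − 8|/(10·5) = (1/50)|w − 8|, which is < ε once |w − 8| < 50ε.
Take δ = min(5, 50ε). Then 0 < |w − 8| < δ forces both bounds, so |(-3w - 7)/(w + 2) + 31/10| < ε.

δ = min(5, 50ε)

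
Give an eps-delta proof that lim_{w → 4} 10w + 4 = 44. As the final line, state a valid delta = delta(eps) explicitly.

Fix eps > 0. We need delta > 0 so that 0 < |w − 4| < delta implies |(10w + 4) − 44| < eps.
|(10w + 4) − 44| = |10w - 40| = 10|w − 4|.
Thus it suffices that |w − 4| < eps/10.
Choosing delta = eps/10 gives |(10w + 4) − 44| = 10|w − 4| < eps whenever |w − 4| < delta.

delta = eps/10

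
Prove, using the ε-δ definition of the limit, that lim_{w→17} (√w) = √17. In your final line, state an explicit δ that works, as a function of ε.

Let ε > 0 be given. We want δ > 0 such that 0 < |w − 17| < δ implies |√w − √17| < ε.
Rationalise: √w − √17 = (w − 17)/(√w + √17), so |√w − √17| = |w − 17|/(√w + √17).
Restrict δ ≤ 17 so that |w − 17| < 17 forces w > 0, and then √w + √17 > √17.
Hence |√w − √17| < |w − 17|/√17, which is < ε once |w − 17| < √17·ε.
Take δ = min(17, √17·ε). If 0 < |w − 17| < δ then w > 0 and |√w − √17| < |w − 17|/√17 < ε.

δ = min(17, √17·ε)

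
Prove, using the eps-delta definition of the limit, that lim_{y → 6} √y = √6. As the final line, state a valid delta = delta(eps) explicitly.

delta = min(6, √6·eps)

Let eps > 0 be given. We want delta > 0 such that 0 < |y − 6| < delta implies |√y − √6| < eps.
Multiplying by the conjugate, |√y − √6| = |y − 6|/(√y + √6).
Restrict delta ≤ 6 so that |y − 6| < 6 forces y > 0, and then √y + √6 > √6.
Hence |√y − √6| < |y − 6|/√6, which is < eps once |y − 6| < √6·eps.
Take delta = min(6, √6·eps). If 0 < |y − 6| < delta then y > 0 and |√y − √6| < |y − 6|/√6 < eps.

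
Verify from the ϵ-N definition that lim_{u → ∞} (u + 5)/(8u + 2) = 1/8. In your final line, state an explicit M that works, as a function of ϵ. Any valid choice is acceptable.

Suppose ϵ > 0. We seek M > 0 such that u > M implies |(u + 5)/(8u + 2) − (1/8)| < ϵ.
(u + 5)/(8u + 2) − (1/8) = (8(u + 5) − (8u + 2)) / (8(8u + 2)) = 38/(8(8u + 2)).
For u > 0 we have 8u + 2 > 8u, so |(u + 5)/(8u + 2) − (1/8)| = 38/(8(8u + 2)) < 38/(8·8u) = (19/32)/u.
Thus |(u + 5)/(8u + 2) − (1/8)| < ϵ whenever u > (19/32)/ϵ.
Take M = (19/32)/ϵ. If u > M then |(u + 5)/(8u + 2) − (1/8)| < (19/32)/u < ϵ.

M = (19/32)/ϵ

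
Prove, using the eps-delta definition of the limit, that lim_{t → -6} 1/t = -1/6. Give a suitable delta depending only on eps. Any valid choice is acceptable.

delta = min(3, 18eps)

Let eps > 0 be given. We seek delta > 0 such that 0 < |t + 6| < delta implies |1/t + 1/6| < eps.
|1/t + 1/6| = |-6 − t|/(6·|t|) = |t + 6|/(6|t|).
Restrict delta ≤ 3. Then |t + 6| < 3 gives |t| > 3, so 6|t| > 18.
Then |1/t + 1/6| < |t + 6|/18, which is < eps when |t + 6| < 18eps.
Take delta = min(3, 18eps). Then 0 < |t + 6| < delta gives both |t + 6| < 3 and |t + 6| < 18eps, so |1/t + 1/6| < eps.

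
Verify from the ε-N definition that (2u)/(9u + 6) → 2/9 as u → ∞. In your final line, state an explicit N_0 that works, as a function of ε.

Fix ε > 0. We seek N_0 > 0 such that u > N_0 implies |(2u)/(9u + 6) − (2/9)| < ε.
(2u)/(9u + 6) − (2/9) = (9(2u) − 2(9u + 6)) / (9(9u + 6)) = -12/(9(9u + 6)).
For u > 0 we have 9u + 6 > 9u, so |(2u)/(9u + 6) − (2/9)| = 12/(9(9u + 6)) < 12/(9·9u) = (4/27)/u.
Thus |(2u)/(9u + 6) − (2/9)| < ε whenever u > (4/27)/ε.
Take N_0 = (4/27)/ε. If u > N_0 then |(2u)/(9u + 6) − (2/9)| < (4/27)/u < ε.

N_0 = (4/27)/ε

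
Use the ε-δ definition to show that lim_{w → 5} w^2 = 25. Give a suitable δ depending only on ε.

δ = min(1, ε/11)

Let ε > 0 be given. We seek δ > 0 with 0 < |w − 5| < δ ⇒ |w^2 − 25| < ε.
Factor: w^2 − 25 = (w − 5)(w + 5), so |w^2 − 25| = |w − 5|·|w + 5|.
Restrict δ ≤ 1. Then |w − 5| < 1 gives |w| < 6, so by the triangle inequality |w + 5| ≤ 6 + 5 = 11.
Hence |w^2 − 25| ≤ 11|w − 5|, which is < ε once |w − 5| < ε/11.
Take δ = min(1, ε/11). If 0 < |w − 5| < δ then both bounds hold and |w^2 − 25| ≤ 11|w − 5| < 11·(ε/11) = ε.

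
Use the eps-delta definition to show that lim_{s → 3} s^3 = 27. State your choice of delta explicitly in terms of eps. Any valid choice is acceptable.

delta = min(1, eps/37)

Let eps > 0 be given. We seek delta > 0 with 0 < |s − 3| < delta ⇒ |s^3 − 27| < eps.
Factor: s^3 − 27 = (s − 3)(s^2 + 3s + 9), so |s^3 − 27| = |s − 3|·|s^2 + 3s + 9|.
Impose delta ≤ 1 so that |s| < 4; then |s^2 + 3s + 9| ≤ 37.
Hence |s^3 − 27| ≤ 37|s − 3|, which is < eps once |s − 3| < eps/37.
Take delta = min(1, eps/37). If 0 < |s − 3| < delta then both bounds hold and |s^3 − 27| ≤ 37|s − 3| < 37·(eps/37) = eps.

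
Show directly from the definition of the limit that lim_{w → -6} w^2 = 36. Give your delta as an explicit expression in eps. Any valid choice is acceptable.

Fix eps > 0. We seek delta > 0 with 0 < |w + 6| < delta ⇒ |w^2 − 36| < eps.
Factor: w^2 − 36 = (w + 6)(w - 6), so |w^2 − 36| = |w + 6|·|w - 6|.
Restrict delta ≤ 2. Then |w + 6| < 2 gives |w| < 8, so by the triangle inequality |w - 6| ≤ 8 + 6 = 14.
Hence |w^2 − 36| ≤ 14|w + 6|, which is < eps once |w + 6| < eps/14.
Take delta = min(2, eps/14). If 0 < |w + 6| < delta then both bounds hold and |w^2 − 36| ≤ 14|w + 6| < 14·(eps/14) = eps.

delta = min(2, eps/14)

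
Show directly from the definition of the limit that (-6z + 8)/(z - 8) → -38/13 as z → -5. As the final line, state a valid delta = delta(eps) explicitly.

delta = min(13/2, (169/80)eps)

Let eps > 0. We want delta > 0 with 0 < |z + 5| < delta ⇒ |(-6z + 8)/(z - 8) + 38/13| < eps.
Combining over a common denominator, (-6z + 8)/(z - 8) + 38/13 = [(-6z + 8)·(-13) − 38·(z - 8)] / [(-13)·(z - 8)] = 40(z + 5) / ((-13)(z - 8)).
So |(-6z + 8)/(z - 8) + 38/13| = 40|z + 5| / (13·|z − 8|).
Require delta ≤ 13/2, so |z − 8| ≥ |-13| − |z + 5| > 13 − 13/2 = 13/2.
Hence |(-6z + 8)/(z - 8) + 38/13| < 40|z + 5|/(13·(13/2)) = (80/169)|z + 5|, which is < eps once |z + 5| < (169/80)eps.
Take delta = min(13/2, (169/80)eps). Then 0 < |z + 5| < delta forces both bounds, so |(-6z + 8)/(z - 8) + 38/13| < eps.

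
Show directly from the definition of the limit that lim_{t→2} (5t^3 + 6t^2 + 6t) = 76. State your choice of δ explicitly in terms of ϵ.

δ = min(1, ϵ/131)

Fix ϵ > 0. We want δ > 0 such that 0 < |t − 2| < δ implies |(5t^3 + 6t^2 + 6t) − 76| < ϵ.
(5t^3 + 6t^2 + 6t) − 76 = 5t^3 + 6t^2 + 6t - 76 = (t − 2)(5t^2 + 16t + 38).
So |(5t^3 + 6t^2 + 6t) − 76| = |t − 2|·|5t^2 + 16t + 38|.
Require δ ≤ 1. Then |t − 2| < 1 gives |t| < 3, and by the triangle inequality |5t^2 + 16t + 38| ≤ 5·3^2 + 16·3 + 38 = 131.
Hence |(5t^3 + 6t^2 + 6t) − 76| ≤ 131|t − 2| < ϵ provided |t − 2| < ϵ/131.
Choosing δ = min(1, ϵ/131) ensures both conditions, hence |(5t^3 + 6t^2 + 6t) − 76| < ϵ.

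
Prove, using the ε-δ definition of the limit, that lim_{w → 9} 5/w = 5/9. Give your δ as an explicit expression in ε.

Fix ε > 0. We seek δ > 0 such that 0 < |w − 9| < δ implies |5/w − (5/9)| < ε.
|5/w − (5/9)| = 5·|9 − w|/(9·|w|) = 5|w − 9|/(9|w|).
Require δ ≤ 9/2 so that |w| > 9 − 9/2 = 9/2, hence 9|w| > 81/2.
Then |5/w − (5/9)| < 5|w − 9|/(81/2), which is < ε when |w − 9| < (81/10)ε.
Take δ = min(9/2, (81/10)ε). Then 0 < |w − 9| < δ gives both |w − 9| < 9/2 and |w − 9| < (81/10)ε, so |5/w − (5/9)| < ε.

δ = min(9/2, (81/10)ε)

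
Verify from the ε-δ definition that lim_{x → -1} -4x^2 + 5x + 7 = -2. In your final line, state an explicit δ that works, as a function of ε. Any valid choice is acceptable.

Suppose ε > 0. We want δ > 0 such that 0 < |x + 1| < δ implies |(-4x^2 + 5x + 7) + 2| < ε.
(-4x^2 + 5x + 7) + 2 = -4x^2 + 5x + 9 = (x + 1)(-4x + 9).
So |(-4x^2 + 5x + 7) + 2| = |x + 1|·|-4x + 9|.
Require δ ≤ 2. Then |x + 1| < 2 gives |x| < 3, and by the triangle inequality |-4x + 9| ≤ 4·3 + 9 = 21.
Hence |(-4x^2 + 5x + 7) + 2| ≤ 21|x + 1| < ε provided |x + 1| < ε/21.
Take δ = min(2, ε/21). Then 0 < |x + 1| < δ gives both |x + 1| < 2 and |x + 1| < ε/21, so |(-4x^2 + 5x + 7) + 2| < ε.

δ = min(2, ε/21)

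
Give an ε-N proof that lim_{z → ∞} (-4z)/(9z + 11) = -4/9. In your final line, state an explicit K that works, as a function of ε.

Let ε > 0. We seek K > 0 such that z > K implies |(-4z)/(9z + 11) + 4/9| < ε.
(-4z)/(9z + 11) + 4/9 = (9(-4z) − (-4)(9z + 11)) / (9(9z + 11)) = 44/(9(9z + 11)).
For z > 0 we have 9z + 11 > 9z, so |(-4z)/(9z + 11) + 4/9| = 44/(9(9z + 11)) < 44/(9·9z) = (44/81)/z.
Thus |(-4z)/(9z + 11) + 4/9| < ε whenever z > (44/81)/ε.
Take K = (44/81)/ε. If z > K then |(-4z)/(9z + 11) + 4/9| < (44/81)/z < ε.

K = (44/81)/ε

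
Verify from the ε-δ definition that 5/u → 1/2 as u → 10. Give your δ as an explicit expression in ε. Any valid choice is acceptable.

Fix ε > 0. We seek δ > 0 such that 0 < |u − 10| < δ implies |5/u − (1/2)| < ε.
|5/u − (1/2)| = 5·|10 − u|/(10·|u|) = 5|u − 10|/(10|u|).
Restrict δ ≤ 5. Then |u − 10| < 5 gives |u| > 5, so 10|u| > 50.
Then |5/u − (1/2)| < 5|u − 10|/50, which is < ε when |u − 10| < 10ε.
Take δ = min(5, 10ε). Then 0 < |u − 10| < δ gives both |u − 10| < 5 and |u − 10| < 10ε, so |5/u − (1/2)| < ε.

δ = min(5, 10ε)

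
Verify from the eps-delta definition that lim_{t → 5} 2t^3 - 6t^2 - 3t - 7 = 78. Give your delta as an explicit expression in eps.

delta = min(1, eps/113)

Let eps > 0 be given. We want delta > 0 such that 0 < |t − 5| < delta implies |(2t^3 - 6t^2 - 3t - 7) − 78| < eps.
(2t^3 - 6t^2 - 3t - 7) − 78 = 2t^3 - 6t^2 - 3t - 85 = (t − 5)(2t^2 + 4t + 17).
So |(2t^3 - 6t^2 - 3t - 7) − 78| = |t − 5|·|2t^2 + 4t + 17|.
Assume first that |t − 5| < 1, so |t| < 6. Then |2t^2 + 4t + 17| ≤ 2·6^2 + 4·6 + 17 = 113.
Hence |(2t^3 - 6t^2 - 3t - 7) − 78| ≤ 113|t − 5| < eps provided |t − 5| < eps/113.
Choosing delta = min(1, eps/113) ensures both conditions, hence |(2t^3 - 6t^2 - 3t - 7) − 78| < eps.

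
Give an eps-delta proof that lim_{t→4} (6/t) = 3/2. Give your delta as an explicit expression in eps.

Let eps > 0. We seek delta > 0 such that 0 < |t − 4| < delta implies |6/t − (3/2)| < eps.
|6/t − (3/2)| = 6·|4 − t|/(4·|t|) = 6|t − 4|/(4|t|).
Restrict delta ≤ 2. Then |t − 4| < 2 gives |t| > 2, so 4|t| > 8.
Then |6/t − (3/2)| < 6|t − 4|/8, which is < eps when |t − 4| < (4/3)eps.
Take delta = min(2, (4/3)eps). Then 0 < |t − 4| < delta gives both |t − 4| < 2 and |t − 4| < (4/3)eps, so |6/t − (3/2)| < eps.

delta = min(2, (4/3)eps)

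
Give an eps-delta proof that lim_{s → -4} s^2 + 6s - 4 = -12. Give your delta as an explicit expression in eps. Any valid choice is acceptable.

delta = min(1, eps/7)

Fix eps > 0. We want delta > 0 such that 0 < |s + 4| < delta implies |(s^2 + 6s - 4) + 12| < eps.
(s^2 + 6s - 4) + 12 = s^2 + 6s + 8 = (s + 4)(s + 2).
So |(s^2 + 6s - 4) + 12| = |s + 4|·|s + 2|.
Assume first that |s + 4| < 1, so |s| < 5. Then |s + 2| ≤ 5 + 2 = 7.
Hence |(s^2 + 6s - 4) + 12| ≤ 7|s + 4| < eps provided |s + 4| < eps/7.
Take delta = min(1, eps/7). Then 0 < |s + 4| < delta gives both |s + 4| < 1 and |s + 4| < eps/7, so |(s^2 + 6s - 4) + 12| < eps.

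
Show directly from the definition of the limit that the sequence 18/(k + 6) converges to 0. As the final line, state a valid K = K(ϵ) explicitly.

K = 18/ϵ

Fix ϵ > 0. For k ≥ 1, |18/(k + 6) − 0| = 18/(k + 6) ≤ 18/k.
We need 18/k < ϵ, i.e. k > 18/ϵ.
Take K = 18/ϵ. If k > K then |18/(k + 6)| ≤ 18/k < ϵ.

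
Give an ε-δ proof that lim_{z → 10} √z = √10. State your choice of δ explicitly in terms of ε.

δ = min(10, √10·ε)

Fix ε > 0. We want δ > 0 such that 0 < |z − 10| < δ implies |√z − √10| < ε.
Rationalise: √z − √10 = (z − 10)/(√z + √10), so |√z − √10| = |z − 10|/(√z + √10).
Restrict δ ≤ 10 so that |z − 10| < 10 forces z > 0, and then √z + √10 > √10.
Hence |√z − √10| < |z − 10|/√10, which is < ε once |z − 10| < √10·ε.
Take δ = min(10, √10·ε). If 0 < |z − 10| < δ then z > 0 and |√z − √10| < |z − 10|/√10 < ε.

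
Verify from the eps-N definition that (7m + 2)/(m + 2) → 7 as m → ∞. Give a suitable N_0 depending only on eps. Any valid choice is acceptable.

N_0 = 12/eps

Suppose eps > 0. For m ≥ 1, |(7m + 2)/(m + 2) − 7| = |-12|/((m + 2)) = 12/((m + 2)).
Since m + 2 ≥ m for m ≥ 1, this is ≤ 12/(m) = 12/m.
So |(7m + 2)/(m + 2) − 7| < eps whenever m > 12/eps.
Take N_0 = 12/eps. If m > N_0 then |(7m + 2)/(m + 2) − 7| ≤ 12/m < eps.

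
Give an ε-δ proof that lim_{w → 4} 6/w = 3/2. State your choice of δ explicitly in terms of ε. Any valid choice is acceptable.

Let ε > 0 be given. We seek δ > 0 such that 0 < |w − 4| < δ implies |6/w − (3/2)| < ε.
|6/w − (3/2)| = 6·|4 − w|/(4·|w|) = 6|w − 4|/(4|w|).
Require δ ≤ 2 so that |w| > 4 − 2 = 2, hence 4|w| > 8.
Then |6/w − (3/2)| < 6|w − 4|/8, which is < ε when |w − 4| < (4/3)ε.
Take δ = min(2, (4/3)ε). Then 0 < |w − 4| < δ gives both |w − 4| < 2 and |w − 4| < (4/3)ε, so |6/w − (3/2)| < ε.

δ = min(2, (4/3)ε)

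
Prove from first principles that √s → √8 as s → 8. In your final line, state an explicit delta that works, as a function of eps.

delta = min(8, √8·eps)

Let eps > 0. We want delta > 0 such that 0 < |s − 8| < delta implies |√s − √8| < eps.
Multiplying by the conjugate, |√s − √8| = |s − 8|/(√s + √8).
Restrict delta ≤ 8 so that |s − 8| < 8 forces s > 0, and then √s + √8 > √8.
Hence |√s − √8| < |s − 8|/√8, which is < eps once |s − 8| < √8·eps.
Take delta = min(8, √8·eps). If 0 < |s − 8| < delta then s > 0 and |√s − √8| < |s − 8|/√8 < eps.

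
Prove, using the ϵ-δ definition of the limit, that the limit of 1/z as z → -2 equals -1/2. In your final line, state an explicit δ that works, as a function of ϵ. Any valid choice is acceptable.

Let ϵ > 0. We seek δ > 0 such that 0 < |z + 2| < δ implies |1/z + 1/2| < ϵ.
|1/z + 1/2| = |-2 − z|/(2·|z|) = |z + 2|/(2|z|).
Restrict δ ≤ 1. Then |z + 2| < 1 gives |z| > 1, so 2|z| > 2.
Then |1/z + 1/2| < |z + 2|/2, which is < ϵ when |z + 2| < 2ϵ.
Take δ = min(1, 2ϵ). Then 0 < |z + 2| < δ gives both |z + 2| < 1 and |z + 2| < 2ϵ, so |1/z + 1/2| < ϵ.

δ = min(1, 2ϵ)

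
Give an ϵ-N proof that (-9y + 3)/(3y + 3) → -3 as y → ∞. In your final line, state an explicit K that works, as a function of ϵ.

Suppose ϵ > 0. We seek K > 0 such that y > K implies |(-9y + 3)/(3y + 3) + 3| < ϵ.
(-9y + 3)/(3y + 3) + 3 = (3(-9y + 3) − (-9)(3y + 3)) / (3(3y + 3)) = 36/(3(3y + 3)).
For y > 0 we have 3y + 3 > 3y, so |(-9y + 3)/(3y + 3) + 3| = 36/(3(3y + 3)) < 36/(3·3y) = 4/y.
Thus |(-9y + 3)/(3y + 3) + 3| < ϵ whenever y > 4/ϵ.
Take K = 4/ϵ. If y > K then |(-9y + 3)/(3y + 3) + 3| < 4/y < ϵ.

K = 4/ϵ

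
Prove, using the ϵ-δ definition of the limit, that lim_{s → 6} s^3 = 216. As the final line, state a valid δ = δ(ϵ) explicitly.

Fix ϵ > 0. We seek δ > 0 with 0 < |s − 6| < δ ⇒ |s^3 − 216| < ϵ.
Factor: s^3 − 216 = (s − 6)(s^2 + 6s + 36), so |s^3 − 216| = |s − 6|·|s^2 + 6s + 36|.
Impose δ ≤ 1 so that |s| < 7; then |s^2 + 6s + 36| ≤ 127.
Hence |s^3 − 216| ≤ 127|s − 6|, which is < ϵ once |s − 6| < ϵ/127.
Take δ = min(1, ϵ/127). If 0 < |s − 6| < δ then both bounds hold and |s^3 − 216| ≤ 127|s − 6| < 127·(ϵ/127) = ϵ.

δ = min(1, ϵ/127)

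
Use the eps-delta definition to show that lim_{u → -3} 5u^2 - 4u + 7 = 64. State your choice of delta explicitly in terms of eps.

Let eps > 0. We want delta > 0 such that 0 < |u + 3| < delta implies |(5u^2 - 4u + 7) − 64| < eps.
(5u^2 - 4u + 7) − 64 = 5u^2 - 4u - 57 = (u + 3)(5u - 19).
So |(5u^2 - 4u + 7) − 64| = |u + 3|·|5u - 19|.
Require delta ≤ 1. Then |u + 3| < 1 gives |u| < 4, and by the triangle inequality |5u - 19| ≤ 5·4 + 19 = 39.
Hence |(5u^2 - 4u + 7) − 64| ≤ 39|u + 3| < eps provided |u + 3| < eps/39.
Take delta = min(1, eps/39). Then 0 < |u + 3| < delta gives both |u + 3| < 1 and |u + 3| < eps/39, so |(5u^2 - 4u + 7) − 64| < eps.

delta = min(1, eps/39)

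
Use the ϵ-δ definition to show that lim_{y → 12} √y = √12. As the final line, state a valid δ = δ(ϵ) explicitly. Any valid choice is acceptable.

Suppose ϵ > 0. We want δ > 0 such that 0 < |y − 12| < δ implies |√y − √12| < ϵ.
Rationalise: √y − √12 = (y − 12)/(√y + √12), so |√y − √12| = |y − 12|/(√y + √12).
Restrict δ ≤ 12 so that |y − 12| < 12 forces y > 0, and then √y + √12 > √12.
Hence |√y − √12| < |y − 12|/√12, which is < ϵ once |y − 12| < √12·ϵ.
Take δ = min(12, √12·ϵ). If 0 < |y − 12| < δ then y > 0 and |√y − √12| < |y − 12|/√12 < ϵ.

δ = min(12, √12·ϵ)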